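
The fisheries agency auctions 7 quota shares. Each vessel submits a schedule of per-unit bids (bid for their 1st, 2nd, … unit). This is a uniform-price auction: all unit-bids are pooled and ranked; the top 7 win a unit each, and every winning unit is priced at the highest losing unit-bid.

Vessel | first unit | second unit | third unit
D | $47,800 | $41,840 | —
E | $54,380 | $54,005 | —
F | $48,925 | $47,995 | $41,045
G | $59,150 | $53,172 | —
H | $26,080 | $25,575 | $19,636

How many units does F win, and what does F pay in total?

F: 2 units, pays $83,680

Merging the schedules and taking the best 7: 59,150 (G-1), 54,380 (E-1), 54,005 (E-2), 53,172 (G-2), 48,925 (F-1), 47,995 (F-2), 47,800 (D-1)
The (k+1)-th unit-bid is $41,840.
F wins 2 unit(s) at $41,840 each.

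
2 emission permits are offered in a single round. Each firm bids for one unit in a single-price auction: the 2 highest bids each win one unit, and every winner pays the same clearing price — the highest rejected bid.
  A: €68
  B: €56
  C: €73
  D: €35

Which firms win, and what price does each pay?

Sorting: 73 (C), 68 (A), 56 (B), 35 (D)
Winners (2 units): C, A.
First losing bid is B's €56, which sets the uniform price.

C, A; each pays €56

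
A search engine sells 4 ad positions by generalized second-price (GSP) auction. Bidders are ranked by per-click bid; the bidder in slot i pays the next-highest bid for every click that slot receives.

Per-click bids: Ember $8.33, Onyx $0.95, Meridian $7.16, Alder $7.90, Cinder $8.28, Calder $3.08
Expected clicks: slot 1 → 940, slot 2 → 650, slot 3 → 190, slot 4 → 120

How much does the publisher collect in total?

Per-click bids in order: $8.33 (Ember) > $8.28 (Cinder) > $7.90 (Alder) > $7.16 (Meridian) > $3.08 (Calder) > …
Slot 1: Ember pays $8.28 × 940 = $7783.20
Slot 2: Cinder pays $7.90 × 650 = $5135.00
Slot 3: Alder pays $7.16 × 190 = $1360.40
Slot 4: Meridian pays $3.08 × 120 = $369.60
Total = $14648.20

Total revenue: $14648.20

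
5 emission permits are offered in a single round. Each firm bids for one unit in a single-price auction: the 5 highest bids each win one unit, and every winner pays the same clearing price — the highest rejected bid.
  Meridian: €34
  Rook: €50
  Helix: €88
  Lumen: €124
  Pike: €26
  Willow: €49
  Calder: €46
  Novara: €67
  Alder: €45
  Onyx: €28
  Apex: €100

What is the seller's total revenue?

Ordering the bids: 124 (Lumen), 100 (Apex), 88 (Helix), 67 (Novara), 50 (Rook), 49 (Willow), 46 (Calder), …
The 5 highest are Lumen, Apex, Helix, Novara, Rook.
First losing bid is Willow's €49, which sets the uniform price.
Total revenue = 5 × €49 = €245.

Total revenue: €245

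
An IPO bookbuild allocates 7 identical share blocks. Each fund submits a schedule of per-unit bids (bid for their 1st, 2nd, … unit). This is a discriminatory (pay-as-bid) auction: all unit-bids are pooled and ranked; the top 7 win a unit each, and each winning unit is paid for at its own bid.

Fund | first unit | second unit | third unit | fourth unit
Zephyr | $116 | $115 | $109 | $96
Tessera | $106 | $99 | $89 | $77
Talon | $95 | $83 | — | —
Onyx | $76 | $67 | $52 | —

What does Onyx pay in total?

Onyx pays $0

Pooled unit-bids ranked (top 7): 116 (Zephyr-1), 115 (Zephyr-2), 109 (Zephyr-3), 106 (Tessera-1), 99 (Tessera-2), 96 (Zephyr-4), 95 (Talon-1)
Next rejected bid: $89 (not a price — pay-as-bid).
Onyx wins no units.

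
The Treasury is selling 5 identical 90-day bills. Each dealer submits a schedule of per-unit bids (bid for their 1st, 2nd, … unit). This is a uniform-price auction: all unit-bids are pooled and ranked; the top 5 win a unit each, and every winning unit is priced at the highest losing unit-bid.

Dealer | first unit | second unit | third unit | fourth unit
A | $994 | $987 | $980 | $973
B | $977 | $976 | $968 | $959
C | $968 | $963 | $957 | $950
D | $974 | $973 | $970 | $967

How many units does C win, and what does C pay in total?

All unit-bids, highest first — top 5: 994 (A-1), 987 (A-2), 980 (A-3), 977 (B-1), 976 (B-2)
Highest rejected unit-bid = $974.
C wins 0 unit(s) at $974 each.

C: 0 units, pays $0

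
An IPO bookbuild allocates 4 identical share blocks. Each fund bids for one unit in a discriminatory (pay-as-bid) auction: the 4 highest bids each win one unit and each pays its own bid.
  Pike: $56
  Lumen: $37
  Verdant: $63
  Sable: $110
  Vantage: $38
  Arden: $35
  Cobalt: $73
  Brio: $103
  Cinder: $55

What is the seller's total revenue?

Ordering the bids: 110 (Sable), 103 (Brio), 73 (Cobalt), 63 (Verdant), 56 (Pike), 55 (Cinder), …
Winners (4 units): Sable, Brio, Cobalt, Verdant.
Total revenue = 110 + 103 + 73 + 63 = $349.

Total revenue: $349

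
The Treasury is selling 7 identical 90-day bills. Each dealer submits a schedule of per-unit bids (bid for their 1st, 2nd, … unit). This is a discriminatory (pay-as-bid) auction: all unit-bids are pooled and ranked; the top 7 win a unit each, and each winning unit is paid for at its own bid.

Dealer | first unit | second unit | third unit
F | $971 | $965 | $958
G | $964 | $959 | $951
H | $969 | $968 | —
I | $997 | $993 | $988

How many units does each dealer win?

All unit-bids, highest first — top 7: 997 (I-1), 993 (I-2), 988 (I-3), 971 (F-1), 969 (H-1), 968 (H-2), 965 (F-2)
Next rejected bid: $964 (not a price — pay-as-bid).
Allocation: F 2, H 2, I 3.

F 2, H 2, I 3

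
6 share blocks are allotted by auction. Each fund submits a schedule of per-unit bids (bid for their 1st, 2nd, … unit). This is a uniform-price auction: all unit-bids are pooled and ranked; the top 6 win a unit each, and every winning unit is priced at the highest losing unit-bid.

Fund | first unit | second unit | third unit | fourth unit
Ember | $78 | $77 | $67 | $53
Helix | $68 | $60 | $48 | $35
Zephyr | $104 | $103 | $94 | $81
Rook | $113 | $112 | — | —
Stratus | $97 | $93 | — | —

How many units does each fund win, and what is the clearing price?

Rook 2, Stratus 1, Zephyr 3; clearing price $93

Merging the schedules and taking the best 6: 113 (Rook-1), 112 (Rook-2), 104 (Zephyr-1), 103 (Zephyr-2), 97 (Stratus-1), 94 (Zephyr-3)
Highest rejected unit-bid = $93.
Allocation: Rook 2, Stratus 1, Zephyr 3.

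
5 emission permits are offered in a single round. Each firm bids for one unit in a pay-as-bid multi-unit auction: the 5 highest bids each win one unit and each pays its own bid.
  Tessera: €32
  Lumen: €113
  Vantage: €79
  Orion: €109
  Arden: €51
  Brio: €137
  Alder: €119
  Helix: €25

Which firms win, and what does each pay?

Bids ranked high→low: 137 (Brio), 119 (Alder), 113 (Lumen), 109 (Orion), 79 (Vantage), 51 (Arden), 32 (Tessera), …
Top 5: Brio, Alder, Lumen, Orion, Vantage.
Each winner pays its own bid: Brio €137, Alder €119, Lumen €113, Orion €109, Vantage €79.

Brio €137, Alder €119, Lumen €113, Orion €109, Vantage €79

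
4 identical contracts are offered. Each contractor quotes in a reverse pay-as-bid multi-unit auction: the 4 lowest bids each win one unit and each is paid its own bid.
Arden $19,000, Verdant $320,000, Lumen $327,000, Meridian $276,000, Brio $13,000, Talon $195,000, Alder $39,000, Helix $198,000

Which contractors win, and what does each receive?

Bids ranked low→high: 13,000 (Brio), 19,000 (Arden), 39,000 (Alder), 195,000 (Talon), 198,000 (Helix), 276,000 (Meridian), …
Winners (4 units): Brio, Arden, Alder, Talon.
Each winner is paid its own bid: Brio $13,000, Arden $19,000, Alder $39,000, Talon $195,000.

Brio $13,000, Arden $19,000, Alder $39,000, Talon $195,000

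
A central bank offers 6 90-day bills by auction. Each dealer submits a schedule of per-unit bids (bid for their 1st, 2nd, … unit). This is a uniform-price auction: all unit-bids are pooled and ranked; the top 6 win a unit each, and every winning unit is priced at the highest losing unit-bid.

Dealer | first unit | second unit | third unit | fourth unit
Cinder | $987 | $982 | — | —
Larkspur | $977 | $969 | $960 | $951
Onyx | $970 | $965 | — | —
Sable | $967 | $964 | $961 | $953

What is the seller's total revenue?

Total revenue: $5,790

Pooled unit-bids ranked (top 6): 987 (Cinder-1), 982 (Cinder-2), 977 (Larkspur-1), 970 (Onyx-1), 969 (Larkspur-2), 967 (Sable-1)
The (k+1)-th unit-bid is $965.
Allocation: Cinder 2, Larkspur 2, Onyx 1, Sable 1. Every unit priced at $965.
Revenue = 6 × 965 = $5,790.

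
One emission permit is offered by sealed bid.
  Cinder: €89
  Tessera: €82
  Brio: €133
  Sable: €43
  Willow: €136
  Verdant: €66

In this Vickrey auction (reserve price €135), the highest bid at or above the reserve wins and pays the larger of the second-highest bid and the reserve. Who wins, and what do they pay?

Willow pays €135

Bids ranked: 136 (Willow) > 133 (Brio) > 89 (Cinder) > 82 (Tessera) > 66 (Verdant) > 43 (Sable)
Highest eligible bid: Willow at €136.
max(second-highest €133, reserve €135) = €135.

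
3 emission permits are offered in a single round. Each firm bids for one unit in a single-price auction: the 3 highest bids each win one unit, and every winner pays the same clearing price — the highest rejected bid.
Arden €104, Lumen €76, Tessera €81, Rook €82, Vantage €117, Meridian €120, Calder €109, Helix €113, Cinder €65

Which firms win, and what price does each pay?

Meridian, Vantage, Helix; each pays €109

Bids ranked high→low: 120 (Meridian), 117 (Vantage), 113 (Helix), 109 (Calder), 104 (Arden), …
Top 3: Meridian, Vantage, Helix.
Clearing price = highest rejected bid = €109.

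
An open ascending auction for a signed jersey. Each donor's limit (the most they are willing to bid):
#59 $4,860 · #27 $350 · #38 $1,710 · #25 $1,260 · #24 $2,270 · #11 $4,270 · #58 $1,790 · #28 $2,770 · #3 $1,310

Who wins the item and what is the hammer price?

Sorting limits: 4,860 (#59) > 4,270 (#11) > 2,770 (#28) > 2,270 (#24) > 1,790 (#58) > 1,710 (#38) > …
Once the price passes $4,270, only #59 is left; the hammer falls at #11's limit of $4,270.

#59 wins at $4,270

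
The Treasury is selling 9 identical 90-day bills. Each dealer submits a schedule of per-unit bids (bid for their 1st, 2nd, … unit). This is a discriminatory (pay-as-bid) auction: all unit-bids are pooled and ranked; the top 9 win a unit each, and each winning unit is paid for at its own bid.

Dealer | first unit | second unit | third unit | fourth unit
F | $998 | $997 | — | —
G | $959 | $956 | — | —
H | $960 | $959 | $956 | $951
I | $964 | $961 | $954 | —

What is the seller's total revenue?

Pooled unit-bids ranked (top 9): 998 (F-1), 997 (F-2), 964 (I-1), 961 (I-2), 960 (H-1), 959 (G-1), 959 (H-2), 956 (G-2), 956 (H-3)
Next rejected bid: $954 (not a price — pay-as-bid).
Each winning unit pays its own bid.
Revenue = 998 + 997 + 964 + 961 + 960 + 959 + 959 + 956 + 956 = $8,710.

Total revenue: $8,710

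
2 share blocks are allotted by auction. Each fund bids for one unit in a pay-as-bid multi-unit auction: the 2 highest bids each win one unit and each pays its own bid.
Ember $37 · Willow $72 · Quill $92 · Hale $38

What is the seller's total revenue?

Total revenue: $164

Ordering the bids: 92 (Quill), 72 (Willow), 38 (Hale), 37 (Ember)
Top 2: Quill, Willow.
Total revenue = 92 + 72 = $164.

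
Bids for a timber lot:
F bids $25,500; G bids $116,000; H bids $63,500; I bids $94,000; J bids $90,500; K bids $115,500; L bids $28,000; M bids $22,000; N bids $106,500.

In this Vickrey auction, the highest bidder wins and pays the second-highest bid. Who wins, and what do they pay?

G pays $115,500

Bids ranked: 116,000 (G) > 115,500 (K) > 106,500 (N) > 94,000 (I) > 90,500 (J) > 63,500 (H) > …
G is highest; pays the second-highest bid, $115,500.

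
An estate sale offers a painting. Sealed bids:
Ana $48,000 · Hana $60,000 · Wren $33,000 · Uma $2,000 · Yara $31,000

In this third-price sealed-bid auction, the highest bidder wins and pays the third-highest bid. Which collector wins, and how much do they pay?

Hana pays $33,000

Bids in order: 60,000 (Hana) > 48,000 (Ana) > 33,000 (Wren) > 31,000 (Yara) > 2,000 (Uma)
Hana wins; payment is bid #3 in the ranking = $33,000.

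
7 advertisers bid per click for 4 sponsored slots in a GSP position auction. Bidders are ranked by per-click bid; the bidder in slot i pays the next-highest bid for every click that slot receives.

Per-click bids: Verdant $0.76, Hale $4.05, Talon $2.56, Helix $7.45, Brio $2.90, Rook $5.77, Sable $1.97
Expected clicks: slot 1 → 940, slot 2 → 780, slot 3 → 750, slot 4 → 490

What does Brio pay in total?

Brio pays $1254.40

Ranked by bid: $7.45 (Helix) > $5.77 (Rook) > $4.05 (Hale) > $2.90 (Brio) > $2.56 (Talon) > …
Brio holds slot 4 → pays next bid $2.56 × 490 clicks = $1254.40.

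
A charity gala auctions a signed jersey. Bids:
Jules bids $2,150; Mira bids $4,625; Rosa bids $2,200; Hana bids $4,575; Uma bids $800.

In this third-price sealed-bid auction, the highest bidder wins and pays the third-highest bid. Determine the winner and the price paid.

Mira pays $2,200

Rule: the highest bidder wins and pays the third-highest bid.
Sorting bids: 4,625 (Mira) > 4,575 (Hana) > 2,200 (Rosa) > 2,150 (Jules) > 800 (Uma)
Mira is highest; pays the third-highest bid, $2,200.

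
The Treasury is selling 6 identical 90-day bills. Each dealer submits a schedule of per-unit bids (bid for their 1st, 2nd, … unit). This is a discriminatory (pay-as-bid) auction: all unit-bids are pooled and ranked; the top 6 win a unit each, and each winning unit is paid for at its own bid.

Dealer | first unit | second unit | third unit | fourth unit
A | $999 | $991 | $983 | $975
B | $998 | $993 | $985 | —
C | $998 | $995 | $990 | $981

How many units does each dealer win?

Merging the schedules and taking the best 6: 999 (A-1), 998 (B-1), 998 (C-1), 995 (C-2), 993 (B-2), 991 (A-2)
Next rejected bid: $990 (not a price — pay-as-bid).
Allocation: A 2, B 2, C 2.

A 2, B 2, C 2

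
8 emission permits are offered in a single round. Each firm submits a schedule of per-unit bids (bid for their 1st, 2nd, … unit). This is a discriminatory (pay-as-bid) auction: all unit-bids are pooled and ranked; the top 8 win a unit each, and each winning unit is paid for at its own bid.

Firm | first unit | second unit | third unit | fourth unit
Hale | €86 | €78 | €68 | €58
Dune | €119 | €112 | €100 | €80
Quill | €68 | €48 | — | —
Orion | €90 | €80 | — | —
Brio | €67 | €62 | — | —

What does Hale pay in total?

Merging the schedules and taking the best 8: 119 (Dune-1), 112 (Dune-2), 100 (Dune-3), 90 (Orion-1), 86 (Hale-1), 80 (Dune-4), 80 (Orion-2), 78 (Hale-2)
Next rejected bid: €68 (not a price — pay-as-bid).
Hale's winning unit-bids: 86 + 78 = €164.

Hale pays €164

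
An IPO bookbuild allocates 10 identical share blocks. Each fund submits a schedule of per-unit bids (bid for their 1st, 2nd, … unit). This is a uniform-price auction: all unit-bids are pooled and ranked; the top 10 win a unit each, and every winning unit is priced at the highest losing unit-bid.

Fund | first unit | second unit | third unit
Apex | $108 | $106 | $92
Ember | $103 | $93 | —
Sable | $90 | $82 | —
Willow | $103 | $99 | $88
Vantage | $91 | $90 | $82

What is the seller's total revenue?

Pooled unit-bids ranked (top 10): 108 (Apex-1), 106 (Apex-2), 103 (Ember-1), 103 (Willow-1), 99 (Willow-2), 93 (Ember-2), 92 (Apex-3), 91 (Vantage-1), 90 (Sable-1), 90 (Vantage-2)
First bid not allocated: $88.
Allocation: Apex 3, Ember 2, Sable 1, Vantage 2, Willow 2. Every unit priced at $88.
Revenue = 10 × 88 = $880.

Total revenue: $880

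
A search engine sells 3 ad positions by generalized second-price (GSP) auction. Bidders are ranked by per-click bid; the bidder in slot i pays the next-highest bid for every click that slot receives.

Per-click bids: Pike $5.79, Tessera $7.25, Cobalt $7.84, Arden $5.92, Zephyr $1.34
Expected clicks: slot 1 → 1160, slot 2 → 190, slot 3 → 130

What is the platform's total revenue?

Sorting advertisers: $7.84 (Cobalt) > $7.25 (Tessera) > $5.92 (Arden) > $5.79 (Pike) > …
Slot 1: Cobalt pays $7.25 × 1160 = $8410.00
Slot 2: Tessera pays $5.92 × 190 = $1124.80
Slot 3: Arden pays $5.79 × 130 = $752.70
Total = $10287.50

Total revenue: $10287.50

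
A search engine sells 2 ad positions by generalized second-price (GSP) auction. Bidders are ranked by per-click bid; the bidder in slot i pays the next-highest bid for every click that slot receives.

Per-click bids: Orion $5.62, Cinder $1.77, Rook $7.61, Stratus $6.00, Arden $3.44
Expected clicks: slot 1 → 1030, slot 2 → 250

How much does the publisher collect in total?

Total revenue: $7585.00

Sorting advertisers: $7.61 (Rook) > $6.00 (Stratus) > $5.62 (Orion) > …
Slot 1: Rook pays $6.00 × 1030 = $6180.00
Slot 2: Stratus pays $5.62 × 250 = $1405.00
Total = $7585.00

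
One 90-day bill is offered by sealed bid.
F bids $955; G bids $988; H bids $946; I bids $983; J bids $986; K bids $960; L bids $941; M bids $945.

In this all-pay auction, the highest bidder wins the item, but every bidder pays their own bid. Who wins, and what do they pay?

Sorting bids: 988 (G) > 986 (J) > 983 (I) > 960 (K) > 955 (F) > 946 (H) > …
G wins with the top bid; all bids are sunk regardless.

G pays $988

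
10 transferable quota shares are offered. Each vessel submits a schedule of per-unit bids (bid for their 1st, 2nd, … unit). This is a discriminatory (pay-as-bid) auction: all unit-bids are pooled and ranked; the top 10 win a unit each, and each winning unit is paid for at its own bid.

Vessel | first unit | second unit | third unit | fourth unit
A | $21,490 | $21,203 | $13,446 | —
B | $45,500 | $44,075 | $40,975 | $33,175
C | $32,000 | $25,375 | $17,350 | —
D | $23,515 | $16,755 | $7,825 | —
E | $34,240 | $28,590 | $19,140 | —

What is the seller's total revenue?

Pooled unit-bids ranked (top 10): 45,500 (B-1), 44,075 (B-2), 40,975 (B-3), 34,240 (E-1), 33,175 (B-4), 32,000 (C-1), 28,590 (E-2), 25,375 (C-2), 23,515 (D-1), 21,490 (A-1)
Next rejected bid: $21,203 (not a price — pay-as-bid).
Each winning unit pays its own bid.
Revenue = 45,500 + 44,075 + 40,975 + 34,240 + 33,175 + 32,000 + 28,590 + 25,375 + 23,515 + 21,490 = $328,935.

Total revenue: $328,935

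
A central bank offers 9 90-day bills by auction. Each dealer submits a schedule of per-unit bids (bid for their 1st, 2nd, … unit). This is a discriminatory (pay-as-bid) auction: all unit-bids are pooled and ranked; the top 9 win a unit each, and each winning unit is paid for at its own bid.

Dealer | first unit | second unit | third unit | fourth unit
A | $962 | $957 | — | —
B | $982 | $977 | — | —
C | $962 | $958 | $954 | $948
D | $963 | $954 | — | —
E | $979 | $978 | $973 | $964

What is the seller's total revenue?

Total revenue: $8,740

All unit-bids, highest first — top 9: 982 (B-1), 979 (E-1), 978 (E-2), 977 (B-2), 973 (E-3), 964 (E-4), 963 (D-1), 962 (A-1), 962 (C-1)
Next rejected bid: $958 (not a price — pay-as-bid).
Each winning unit pays its own bid.
Revenue = 982 + 979 + 978 + 977 + 973 + 964 + 963 + 962 + 962 = $8,740.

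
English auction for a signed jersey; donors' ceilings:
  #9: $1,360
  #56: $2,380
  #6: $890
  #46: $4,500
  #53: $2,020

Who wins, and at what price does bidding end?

Rule: the price rises until one bidder remains; the winner pays the price at which the last rival dropped out.
Limits ranked: 4,500 (#46) > 2,380 (#56) > 2,020 (#53) > 1,360 (#9) > 890 (#6)
Bidding ends when #56 exits at $2,380; #46 takes it.

#46 wins at $2,380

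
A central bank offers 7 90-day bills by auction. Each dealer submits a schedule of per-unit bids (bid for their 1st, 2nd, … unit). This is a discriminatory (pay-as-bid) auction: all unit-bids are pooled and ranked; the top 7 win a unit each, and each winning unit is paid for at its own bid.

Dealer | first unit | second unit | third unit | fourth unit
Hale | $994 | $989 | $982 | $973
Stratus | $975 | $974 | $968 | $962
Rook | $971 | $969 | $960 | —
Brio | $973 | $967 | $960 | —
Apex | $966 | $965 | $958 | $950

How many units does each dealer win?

All unit-bids, highest first — top 7: 994 (Hale-1), 989 (Hale-2), 982 (Hale-3), 975 (Stratus-1), 974 (Stratus-2), 973 (Hale-4), 973 (Brio-1)
Next rejected bid: $971 (not a price — pay-as-bid).
Allocation: Brio 1, Hale 4, Stratus 2.

Brio 1, Hale 4, Stratus 2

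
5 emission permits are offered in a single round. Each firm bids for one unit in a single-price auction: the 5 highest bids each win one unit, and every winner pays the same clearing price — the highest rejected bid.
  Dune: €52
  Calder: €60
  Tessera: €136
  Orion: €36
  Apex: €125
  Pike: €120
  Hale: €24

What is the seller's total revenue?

Bids ranked high→low: 136 (Tessera), 125 (Apex), 120 (Pike), 60 (Calder), 52 (Dune), 36 (Orion), 24 (Hale)
The 5 highest are Tessera, Apex, Pike, Calder, Dune.
First losing bid is Orion's €36, which sets the uniform price.
Total revenue = 5 × €36 = €180.

Total revenue: €180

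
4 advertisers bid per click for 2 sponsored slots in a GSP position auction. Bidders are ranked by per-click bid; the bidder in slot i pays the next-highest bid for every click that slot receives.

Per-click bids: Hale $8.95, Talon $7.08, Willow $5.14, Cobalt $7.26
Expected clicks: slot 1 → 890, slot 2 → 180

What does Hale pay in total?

Sorting advertisers: $8.95 (Hale) > $7.26 (Cobalt) > $7.08 (Talon) > …
Hale holds slot 1 → pays next bid $7.26 × 890 clicks = $6461.40.

Hale pays $6461.40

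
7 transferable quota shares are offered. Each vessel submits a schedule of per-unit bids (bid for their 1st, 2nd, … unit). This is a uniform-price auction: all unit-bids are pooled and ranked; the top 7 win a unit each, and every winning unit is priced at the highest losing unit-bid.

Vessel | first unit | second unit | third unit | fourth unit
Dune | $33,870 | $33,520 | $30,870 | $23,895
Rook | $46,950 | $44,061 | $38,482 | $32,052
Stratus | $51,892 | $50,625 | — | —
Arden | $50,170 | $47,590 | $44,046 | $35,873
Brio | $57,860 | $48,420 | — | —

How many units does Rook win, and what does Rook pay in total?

Rook: 1 unit, pays $44,061

Pooled unit-bids ranked (top 7): 57,860 (Brio-1), 51,892 (Stratus-1), 50,625 (Stratus-2), 50,170 (Arden-1), 48,420 (Brio-2), 47,590 (Arden-2), 46,950 (Rook-1)
First bid not allocated: $44,061.
Rook wins 1 unit(s) at $44,061 each.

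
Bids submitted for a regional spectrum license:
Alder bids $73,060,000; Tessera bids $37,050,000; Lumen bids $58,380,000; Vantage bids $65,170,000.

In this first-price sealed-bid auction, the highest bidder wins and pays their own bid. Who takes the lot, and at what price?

Alder pays $73,060,000

First-price sealed-bid auction: the highest bidder wins and pays their own bid.
Bids ranked: 73,060,000 (Alder) > 65,170,000 (Vantage) > 58,380,000 (Lumen) > 37,050,000 (Tessera)
Alder is highest → pays own bid, $73,060,000.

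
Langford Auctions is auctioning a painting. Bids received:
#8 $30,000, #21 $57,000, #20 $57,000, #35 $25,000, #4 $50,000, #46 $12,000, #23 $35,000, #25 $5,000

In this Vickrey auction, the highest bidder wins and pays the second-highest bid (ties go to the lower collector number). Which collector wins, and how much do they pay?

Sorting bids: 57,000 (#20) > 57,000 (#21) > 50,000 (#4) > 35,000 (#23) > 30,000 (#8) > 25,000 (#35) > …
#20 and #21 tie at $57,000; tie-break gives it to #20.
Second-price: #20 pays #21's bid of $57,000.

#20 pays $57,000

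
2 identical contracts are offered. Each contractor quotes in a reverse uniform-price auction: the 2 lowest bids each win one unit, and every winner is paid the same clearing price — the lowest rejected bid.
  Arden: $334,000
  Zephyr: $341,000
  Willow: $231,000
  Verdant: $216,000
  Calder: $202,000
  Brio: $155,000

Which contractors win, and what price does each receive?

Ordering the bids: 155,000 (Brio), 202,000 (Calder), 216,000 (Verdant), 231,000 (Willow), …
The 2 lowest are Brio, Calder.
First losing bid is Verdant's $216,000, which sets the uniform price.

Brio, Calder; each is paid $216,000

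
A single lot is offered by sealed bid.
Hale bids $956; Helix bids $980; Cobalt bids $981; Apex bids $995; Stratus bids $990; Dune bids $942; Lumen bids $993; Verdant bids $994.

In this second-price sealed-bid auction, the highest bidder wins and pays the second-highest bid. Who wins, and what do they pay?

Apex pays $994

Rule: the highest bidder wins and pays the second-highest bid.
Bids ranked: 995 (Apex) > 994 (Verdant) > 993 (Lumen) > 990 (Stratus) > 981 (Cobalt) > 980 (Helix) > …
Apex is highest; pays the second-highest bid, $994.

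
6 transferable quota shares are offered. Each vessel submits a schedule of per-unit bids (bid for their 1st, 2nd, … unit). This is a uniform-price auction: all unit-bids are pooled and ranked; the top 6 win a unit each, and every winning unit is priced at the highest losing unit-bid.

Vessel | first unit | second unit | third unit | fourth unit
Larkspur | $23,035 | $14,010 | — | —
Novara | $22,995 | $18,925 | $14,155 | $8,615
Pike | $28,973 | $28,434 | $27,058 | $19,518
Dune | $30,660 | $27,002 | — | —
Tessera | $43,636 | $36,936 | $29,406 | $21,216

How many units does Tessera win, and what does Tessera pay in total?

Tessera: 3 units, pays $81,174

Merging the schedules and taking the best 6: 43,636 (Tessera-1), 36,936 (Tessera-2), 30,660 (Dune-1), 29,406 (Tessera-3), 28,973 (Pike-1), 28,434 (Pike-2)
First bid not allocated: $27,058.
Tessera wins 3 unit(s) at $27,058 each.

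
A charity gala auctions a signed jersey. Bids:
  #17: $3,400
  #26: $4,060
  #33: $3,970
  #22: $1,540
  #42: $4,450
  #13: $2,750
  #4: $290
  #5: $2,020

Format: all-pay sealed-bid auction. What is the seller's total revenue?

Bids ranked: 4,450 (#42) > 4,060 (#26) > 3,970 (#33) > 3,400 (#17) > 2,750 (#13) > 2,020 (#5) > …
Every bidder forfeits their bid regardless of winning.
Revenue = 3,400 + 4,060 + 3,970 + 1,540 + 4,450 + 2,750 + 290 + 2,020 = $22,480.

Total revenue: $22,480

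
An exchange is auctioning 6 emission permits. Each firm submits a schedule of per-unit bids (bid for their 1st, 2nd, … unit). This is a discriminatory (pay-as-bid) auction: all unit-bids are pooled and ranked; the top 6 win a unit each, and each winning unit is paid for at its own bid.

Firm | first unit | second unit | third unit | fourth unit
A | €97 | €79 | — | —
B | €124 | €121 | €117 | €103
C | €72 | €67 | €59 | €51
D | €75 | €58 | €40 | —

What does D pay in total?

Pooled unit-bids ranked (top 6): 124 (B-1), 121 (B-2), 117 (B-3), 103 (B-4), 97 (A-1), 79 (A-2)
Next rejected bid: €75 (not a price — pay-as-bid).
D wins no units.

D pays €0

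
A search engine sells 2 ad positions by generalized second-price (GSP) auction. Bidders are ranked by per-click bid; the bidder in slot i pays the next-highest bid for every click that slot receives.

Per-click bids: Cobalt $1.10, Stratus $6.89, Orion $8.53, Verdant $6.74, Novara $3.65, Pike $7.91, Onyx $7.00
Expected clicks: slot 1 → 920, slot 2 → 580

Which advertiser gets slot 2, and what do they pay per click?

Ranked by bid: $8.53 (Orion) > $7.91 (Pike) > $7.00 (Onyx) > …
Slot 2 goes to the second-ranked bidder, Pike, who pays the next bid down: $7.00/click.

Pike; $7.00 per click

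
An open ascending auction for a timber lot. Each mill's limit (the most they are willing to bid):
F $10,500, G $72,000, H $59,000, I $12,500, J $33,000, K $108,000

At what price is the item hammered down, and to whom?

Rule: the price rises until one bidder remains; the winner pays the price at which the last rival dropped out.
Sorting limits: 108,000 (K) > 72,000 (G) > 59,000 (H) > 33,000 (J) > 12,500 (I) > 10,500 (F)
G is the last rival to drop out, at $72,000; K remains and wins at that price.

K wins at $72,000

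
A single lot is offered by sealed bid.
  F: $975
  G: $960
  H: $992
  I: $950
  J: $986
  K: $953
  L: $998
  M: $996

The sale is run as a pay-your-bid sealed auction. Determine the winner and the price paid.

Pay-your-bid sealed auction: the highest bidder wins and pays their own bid.
Sorting bids: 998 (L) > 996 (M) > 992 (H) > 986 (J) > 975 (F) > 960 (G) > …
L has the highest bid and pays exactly that: $998.

L pays $998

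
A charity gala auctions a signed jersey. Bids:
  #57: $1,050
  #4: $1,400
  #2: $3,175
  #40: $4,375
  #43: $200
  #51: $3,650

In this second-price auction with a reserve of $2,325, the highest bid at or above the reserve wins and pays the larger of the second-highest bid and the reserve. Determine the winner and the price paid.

Bids in order: 4,375 (#40) > 3,650 (#51) > 3,175 (#2) > 1,400 (#4) > 1,050 (#57) > 200 (#43)
#40 has the top bid at or above the reserve ($4,375).
Second-highest bid $3,650 exceeds the reserve $2,325 → payment $3,650.

#40 pays $3,650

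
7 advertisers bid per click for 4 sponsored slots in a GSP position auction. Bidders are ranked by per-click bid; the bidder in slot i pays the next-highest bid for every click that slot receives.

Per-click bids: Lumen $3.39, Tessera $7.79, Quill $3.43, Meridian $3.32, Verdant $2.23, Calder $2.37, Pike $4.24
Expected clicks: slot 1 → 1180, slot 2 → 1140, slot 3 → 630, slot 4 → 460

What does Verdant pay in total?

Verdant pays $0.00

Ranked by bid: $7.79 (Tessera) > $4.24 (Pike) > $3.43 (Quill) > $3.39 (Lumen) > $3.32 (Meridian) > …
Verdant ranks below slot 4 → no slot, pays nothing.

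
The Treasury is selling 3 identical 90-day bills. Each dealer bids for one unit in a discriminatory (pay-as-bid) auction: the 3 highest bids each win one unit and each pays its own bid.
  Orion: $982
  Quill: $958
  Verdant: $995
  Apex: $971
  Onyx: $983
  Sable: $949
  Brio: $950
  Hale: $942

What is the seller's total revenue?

Total revenue: $2,960

Sorting: 995 (Verdant), 983 (Onyx), 982 (Orion), 971 (Apex), 958 (Quill), …
Top 3: Verdant, Onyx, Orion.
Total revenue = 995 + 983 + 982 = $2,960.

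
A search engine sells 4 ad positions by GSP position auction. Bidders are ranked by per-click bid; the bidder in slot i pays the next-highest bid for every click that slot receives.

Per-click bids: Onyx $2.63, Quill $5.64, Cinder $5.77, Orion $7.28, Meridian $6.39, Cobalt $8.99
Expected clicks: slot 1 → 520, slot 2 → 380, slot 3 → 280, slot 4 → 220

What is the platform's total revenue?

Total revenue: $9070.20

Sorting advertisers: $8.99 (Cobalt) > $7.28 (Orion) > $6.39 (Meridian) > $5.77 (Cinder) > $5.64 (Quill) > …
Slot 1: Cobalt pays $7.28 × 520 = $3785.60
Slot 2: Orion pays $6.39 × 380 = $2428.20
Slot 3: Meridian pays $5.77 × 280 = $1615.60
Slot 4: Cinder pays $5.64 × 220 = $1240.80
Total = $9070.20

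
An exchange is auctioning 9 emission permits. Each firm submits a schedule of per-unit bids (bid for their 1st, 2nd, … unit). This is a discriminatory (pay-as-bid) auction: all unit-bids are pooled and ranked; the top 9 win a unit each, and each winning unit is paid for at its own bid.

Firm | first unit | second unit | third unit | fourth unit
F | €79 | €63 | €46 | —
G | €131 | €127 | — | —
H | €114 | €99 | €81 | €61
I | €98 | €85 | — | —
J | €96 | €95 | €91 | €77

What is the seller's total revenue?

All unit-bids, highest first — top 9: 131 (G-1), 127 (G-2), 114 (H-1), 99 (H-2), 98 (I-1), 96 (J-1), 95 (J-2), 91 (J-3), 85 (I-2)
Next rejected bid: €81 (not a price — pay-as-bid).
Each winning unit pays its own bid.
Revenue = 131 + 127 + 114 + 99 + 98 + 96 + 95 + 91 + 85 = €936.

Total revenue: €936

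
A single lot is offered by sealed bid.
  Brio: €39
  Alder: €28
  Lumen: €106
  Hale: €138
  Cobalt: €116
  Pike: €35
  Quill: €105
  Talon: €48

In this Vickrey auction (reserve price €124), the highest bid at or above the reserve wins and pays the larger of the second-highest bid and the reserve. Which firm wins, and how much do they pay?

Hale pays €124

Rule: the highest bid at or above the reserve wins and pays the larger of the second-highest bid and the reserve.
Sorting bids: 138 (Hale) > 116 (Cobalt) > 106 (Lumen) > 105 (Quill) > 48 (Talon) > 39 (Brio) > …
Hale has the top bid at or above the reserve (€138).
max(second-highest €116, reserve €124) = €124.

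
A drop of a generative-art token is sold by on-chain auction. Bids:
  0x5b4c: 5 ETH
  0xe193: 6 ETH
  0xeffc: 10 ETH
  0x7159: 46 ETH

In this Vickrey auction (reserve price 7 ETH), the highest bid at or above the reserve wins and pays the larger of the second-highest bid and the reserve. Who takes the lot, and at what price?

0x7159 pays 10 ETH

Bids in order: 46 (0x7159) > 10 (0xeffc) > 6 (0xe193) > 5 (0x5b4c)
Highest eligible bid: 0x7159 at 46 ETH.
max(second-highest 10 ETH, reserve 7 ETH) = 10 ETH; the reserve does not bind.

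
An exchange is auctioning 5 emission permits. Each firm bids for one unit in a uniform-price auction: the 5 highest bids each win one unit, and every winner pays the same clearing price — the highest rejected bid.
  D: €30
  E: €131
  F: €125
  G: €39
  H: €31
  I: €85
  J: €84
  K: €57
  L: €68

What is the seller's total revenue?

Sorting: 131 (E), 125 (F), 85 (I), 84 (J), 68 (L), 57 (K), 39 (G), …
The 5 highest are E, F, I, J, L.
Clearing price = highest rejected bid = €57.
Total revenue = 5 × €57 = €285.

Total revenue: €285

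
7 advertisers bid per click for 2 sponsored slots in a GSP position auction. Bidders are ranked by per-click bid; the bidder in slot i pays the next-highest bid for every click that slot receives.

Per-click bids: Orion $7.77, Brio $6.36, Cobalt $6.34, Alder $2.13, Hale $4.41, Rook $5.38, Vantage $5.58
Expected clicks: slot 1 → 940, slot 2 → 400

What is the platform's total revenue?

Total revenue: $8514.40

Sorting advertisers: $7.77 (Orion) > $6.36 (Brio) > $6.34 (Cobalt) > …
Slot 1: Orion pays $6.36 × 940 = $5978.40
Slot 2: Brio pays $6.34 × 400 = $2536.00
Total = $8514.40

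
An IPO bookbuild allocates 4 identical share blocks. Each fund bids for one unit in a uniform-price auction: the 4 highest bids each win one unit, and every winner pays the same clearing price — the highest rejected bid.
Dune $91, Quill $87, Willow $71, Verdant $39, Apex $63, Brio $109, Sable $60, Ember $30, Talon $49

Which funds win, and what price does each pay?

Ordering the bids: 109 (Brio), 91 (Dune), 87 (Quill), 71 (Willow), 63 (Apex), 60 (Sable), …
Top 4: Brio, Dune, Quill, Willow.
Clearing price = highest rejected bid = $63.

Brio, Dune, Quill, Willow; each pays $63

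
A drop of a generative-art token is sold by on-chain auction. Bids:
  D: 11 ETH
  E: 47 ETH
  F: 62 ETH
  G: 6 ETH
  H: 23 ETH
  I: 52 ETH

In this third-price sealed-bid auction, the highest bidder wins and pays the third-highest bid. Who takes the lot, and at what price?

Sorting bids: 62 (F) > 52 (I) > 47 (E) > 23 (H) > 11 (D) > 6 (G)
F wins; payment is bid #3 in the ranking = 47 ETH.

F pays 47 ETH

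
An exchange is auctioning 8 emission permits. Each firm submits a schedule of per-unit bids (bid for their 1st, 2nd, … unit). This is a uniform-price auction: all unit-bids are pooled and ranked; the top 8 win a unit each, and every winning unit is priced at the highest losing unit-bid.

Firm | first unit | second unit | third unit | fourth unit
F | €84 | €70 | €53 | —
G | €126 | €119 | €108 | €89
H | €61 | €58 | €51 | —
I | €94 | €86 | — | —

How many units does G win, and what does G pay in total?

G: 4 units, pays €244

All unit-bids, highest first — top 8: 126 (G-1), 119 (G-2), 108 (G-3), 94 (I-1), 89 (G-4), 86 (I-2), 84 (F-1), 70 (F-2)
Highest rejected unit-bid = €61.
G wins 4 unit(s) at €61 each.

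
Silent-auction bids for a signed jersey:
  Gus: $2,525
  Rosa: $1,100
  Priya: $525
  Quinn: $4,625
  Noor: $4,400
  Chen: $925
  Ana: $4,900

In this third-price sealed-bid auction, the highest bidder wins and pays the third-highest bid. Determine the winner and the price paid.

Sorting bids: 4,900 (Ana) > 4,625 (Quinn) > 4,400 (Noor) > 2,525 (Gus) > 1,100 (Rosa) > 925 (Chen) > …
Ana wins; payment is bid #3 in the ranking = $4,400.

Ana pays $4,400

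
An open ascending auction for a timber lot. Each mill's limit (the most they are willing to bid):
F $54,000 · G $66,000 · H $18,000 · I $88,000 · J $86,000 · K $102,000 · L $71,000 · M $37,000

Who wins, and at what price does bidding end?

Limits ranked: 102,000 (K) > 88,000 (I) > 86,000 (J) > 71,000 (L) > 66,000 (G) > 54,000 (F) > …
Once the price passes $88,000, only K is left; the hammer falls at I's limit of $88,000.

K wins at $88,000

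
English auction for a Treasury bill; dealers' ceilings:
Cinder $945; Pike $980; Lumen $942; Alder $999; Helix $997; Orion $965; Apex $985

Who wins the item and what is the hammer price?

Rule: the price rises until one bidder remains; the winner pays the price at which the last rival dropped out.
Limits in order: 999 (Alder) > 997 (Helix) > 985 (Apex) > 980 (Pike) > 965 (Orion) > 945 (Cinder) > …
Once the price passes $997, only Alder is left; the hammer falls at Helix's limit of $997.

Alder wins at $997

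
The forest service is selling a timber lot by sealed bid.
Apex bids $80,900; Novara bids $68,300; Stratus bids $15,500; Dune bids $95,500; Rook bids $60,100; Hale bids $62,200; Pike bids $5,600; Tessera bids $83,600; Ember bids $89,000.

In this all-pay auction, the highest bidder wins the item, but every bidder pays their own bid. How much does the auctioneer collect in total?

Sorting bids: 95,500 (Dune) > 89,000 (Ember) > 83,600 (Tessera) > 80,900 (Apex) > 68,300 (Novara) > 62,200 (Hale) > …
Dune wins with the top bid; all bids are sunk regardless.
Every bidder forfeits their bid regardless of winning.
Revenue = 80,900 + 68,300 + 15,500 + 95,500 + 60,100 + 62,200 + 5,600 + 83,600 + 89,000 = $560,700.

Total revenue: $560,700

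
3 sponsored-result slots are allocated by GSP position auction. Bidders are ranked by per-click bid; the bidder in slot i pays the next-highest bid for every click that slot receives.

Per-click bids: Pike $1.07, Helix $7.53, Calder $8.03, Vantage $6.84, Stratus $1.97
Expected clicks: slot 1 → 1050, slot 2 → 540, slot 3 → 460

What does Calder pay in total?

Calder pays $7906.50

Per-click bids in order: $8.03 (Calder) > $7.53 (Helix) > $6.84 (Vantage) > $1.97 (Stratus) > …
Calder holds slot 1 → pays next bid $7.53 × 1050 clicks = $7906.50.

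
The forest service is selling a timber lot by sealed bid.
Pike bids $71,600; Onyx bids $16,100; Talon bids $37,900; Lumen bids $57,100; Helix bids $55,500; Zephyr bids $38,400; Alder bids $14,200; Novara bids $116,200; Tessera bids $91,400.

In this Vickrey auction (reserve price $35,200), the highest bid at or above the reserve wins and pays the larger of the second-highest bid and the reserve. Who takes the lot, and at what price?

Novara pays $91,400

Rule: the highest bid at or above the reserve wins and pays the larger of the second-highest bid and the reserve.
Bids in order: 116,200 (Novara) > 91,400 (Tessera) > 71,600 (Pike) > 57,100 (Lumen) > 55,500 (Helix) > 38,400 (Zephyr) > …
Novara has the top bid at or above the reserve ($116,200).
max(second-highest $91,400, reserve $35,200) = $91,400; the reserve does not bind.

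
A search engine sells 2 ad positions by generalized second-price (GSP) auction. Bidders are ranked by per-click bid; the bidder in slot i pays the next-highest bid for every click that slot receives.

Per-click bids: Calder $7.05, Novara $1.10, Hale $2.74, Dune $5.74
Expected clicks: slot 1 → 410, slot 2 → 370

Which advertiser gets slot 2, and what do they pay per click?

Sorting advertisers: $7.05 (Calder) > $5.74 (Dune) > $2.74 (Hale) > …
Slot 2 goes to the second-ranked bidder, Dune, who pays the next bid down: $2.74/click.

Dune; $2.74 per click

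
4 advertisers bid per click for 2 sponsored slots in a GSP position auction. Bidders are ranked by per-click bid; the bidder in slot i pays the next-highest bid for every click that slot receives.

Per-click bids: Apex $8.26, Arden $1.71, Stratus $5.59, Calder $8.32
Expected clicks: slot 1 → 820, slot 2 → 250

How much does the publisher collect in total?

Total revenue: $8170.70

Per-click bids in order: $8.32 (Calder) > $8.26 (Apex) > $5.59 (Stratus) > …
Slot 1: Calder pays $8.26 × 820 = $6773.20
Slot 2: Apex pays $5.59 × 250 = $1397.50
Total = $8170.70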